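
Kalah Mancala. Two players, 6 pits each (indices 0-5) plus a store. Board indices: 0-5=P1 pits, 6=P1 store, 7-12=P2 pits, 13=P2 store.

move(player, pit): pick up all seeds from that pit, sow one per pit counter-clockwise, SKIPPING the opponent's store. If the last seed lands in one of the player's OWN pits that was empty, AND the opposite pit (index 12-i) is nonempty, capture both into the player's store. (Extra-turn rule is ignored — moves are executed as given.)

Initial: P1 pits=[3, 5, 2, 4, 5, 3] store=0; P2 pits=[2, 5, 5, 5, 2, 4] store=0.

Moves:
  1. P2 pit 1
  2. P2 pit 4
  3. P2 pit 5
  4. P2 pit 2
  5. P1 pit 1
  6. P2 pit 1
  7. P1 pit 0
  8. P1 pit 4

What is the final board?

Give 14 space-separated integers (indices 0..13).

Move 1: P2 pit1 -> P1=[3,5,2,4,5,3](0) P2=[2,0,6,6,3,5](1)
Move 2: P2 pit4 -> P1=[4,5,2,4,5,3](0) P2=[2,0,6,6,0,6](2)
Move 3: P2 pit5 -> P1=[5,6,3,5,6,3](0) P2=[2,0,6,6,0,0](3)
Move 4: P2 pit2 -> P1=[6,7,3,5,6,3](0) P2=[2,0,0,7,1,1](4)
Move 5: P1 pit1 -> P1=[6,0,4,6,7,4](1) P2=[3,1,0,7,1,1](4)
Move 6: P2 pit1 -> P1=[6,0,4,0,7,4](1) P2=[3,0,0,7,1,1](11)
Move 7: P1 pit0 -> P1=[0,1,5,1,8,5](2) P2=[3,0,0,7,1,1](11)
Move 8: P1 pit4 -> P1=[0,1,5,1,0,6](3) P2=[4,1,1,8,2,2](11)

Answer: 0 1 5 1 0 6 3 4 1 1 8 2 2 11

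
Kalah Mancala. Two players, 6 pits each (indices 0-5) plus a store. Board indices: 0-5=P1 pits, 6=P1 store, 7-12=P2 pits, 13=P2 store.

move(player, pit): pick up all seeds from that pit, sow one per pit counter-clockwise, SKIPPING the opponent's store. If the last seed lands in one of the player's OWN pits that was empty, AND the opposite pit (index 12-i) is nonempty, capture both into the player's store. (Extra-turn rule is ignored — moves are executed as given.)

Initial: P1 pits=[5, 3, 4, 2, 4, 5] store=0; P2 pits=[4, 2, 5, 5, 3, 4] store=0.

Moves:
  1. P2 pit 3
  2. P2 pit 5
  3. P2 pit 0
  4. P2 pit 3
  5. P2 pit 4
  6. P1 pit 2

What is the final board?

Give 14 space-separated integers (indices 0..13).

Answer: 8 6 0 5 5 6 1 1 4 6 0 0 1 3

Derivation:
Move 1: P2 pit3 -> P1=[6,4,4,2,4,5](0) P2=[4,2,5,0,4,5](1)
Move 2: P2 pit5 -> P1=[7,5,5,3,4,5](0) P2=[4,2,5,0,4,0](2)
Move 3: P2 pit0 -> P1=[7,5,5,3,4,5](0) P2=[0,3,6,1,5,0](2)
Move 4: P2 pit3 -> P1=[7,5,5,3,4,5](0) P2=[0,3,6,0,6,0](2)
Move 5: P2 pit4 -> P1=[8,6,6,4,4,5](0) P2=[0,3,6,0,0,1](3)
Move 6: P1 pit2 -> P1=[8,6,0,5,5,6](1) P2=[1,4,6,0,0,1](3)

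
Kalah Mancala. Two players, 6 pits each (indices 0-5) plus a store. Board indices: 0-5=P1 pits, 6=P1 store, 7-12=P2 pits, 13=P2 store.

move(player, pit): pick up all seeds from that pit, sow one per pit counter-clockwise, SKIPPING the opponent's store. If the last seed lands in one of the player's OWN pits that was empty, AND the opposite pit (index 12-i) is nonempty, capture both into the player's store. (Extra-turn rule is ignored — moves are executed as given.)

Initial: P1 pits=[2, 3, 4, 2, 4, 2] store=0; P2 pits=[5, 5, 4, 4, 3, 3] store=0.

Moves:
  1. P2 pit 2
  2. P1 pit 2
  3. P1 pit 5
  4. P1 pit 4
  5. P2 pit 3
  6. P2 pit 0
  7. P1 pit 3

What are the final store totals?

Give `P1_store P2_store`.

Answer: 4 3

Derivation:
Move 1: P2 pit2 -> P1=[2,3,4,2,4,2](0) P2=[5,5,0,5,4,4](1)
Move 2: P1 pit2 -> P1=[2,3,0,3,5,3](1) P2=[5,5,0,5,4,4](1)
Move 3: P1 pit5 -> P1=[2,3,0,3,5,0](2) P2=[6,6,0,5,4,4](1)
Move 4: P1 pit4 -> P1=[2,3,0,3,0,1](3) P2=[7,7,1,5,4,4](1)
Move 5: P2 pit3 -> P1=[3,4,0,3,0,1](3) P2=[7,7,1,0,5,5](2)
Move 6: P2 pit0 -> P1=[4,4,0,3,0,1](3) P2=[0,8,2,1,6,6](3)
Move 7: P1 pit3 -> P1=[4,4,0,0,1,2](4) P2=[0,8,2,1,6,6](3)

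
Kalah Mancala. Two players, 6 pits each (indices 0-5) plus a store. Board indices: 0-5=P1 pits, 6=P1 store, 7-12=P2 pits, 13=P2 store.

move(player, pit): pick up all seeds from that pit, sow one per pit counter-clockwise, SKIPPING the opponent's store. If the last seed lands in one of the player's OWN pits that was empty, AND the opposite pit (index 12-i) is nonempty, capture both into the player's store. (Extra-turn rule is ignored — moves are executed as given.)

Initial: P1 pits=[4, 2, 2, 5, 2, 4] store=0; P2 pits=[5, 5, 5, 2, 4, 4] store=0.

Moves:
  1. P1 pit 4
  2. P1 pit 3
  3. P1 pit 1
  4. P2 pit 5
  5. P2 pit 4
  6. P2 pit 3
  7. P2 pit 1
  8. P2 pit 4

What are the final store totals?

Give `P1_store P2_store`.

Answer: 8 4

Derivation:
Move 1: P1 pit4 -> P1=[4,2,2,5,0,5](1) P2=[5,5,5,2,4,4](0)
Move 2: P1 pit3 -> P1=[4,2,2,0,1,6](2) P2=[6,6,5,2,4,4](0)
Move 3: P1 pit1 -> P1=[4,0,3,0,1,6](8) P2=[6,6,0,2,4,4](0)
Move 4: P2 pit5 -> P1=[5,1,4,0,1,6](8) P2=[6,6,0,2,4,0](1)
Move 5: P2 pit4 -> P1=[6,2,4,0,1,6](8) P2=[6,6,0,2,0,1](2)
Move 6: P2 pit3 -> P1=[6,2,4,0,1,6](8) P2=[6,6,0,0,1,2](2)
Move 7: P2 pit1 -> P1=[7,2,4,0,1,6](8) P2=[6,0,1,1,2,3](3)
Move 8: P2 pit4 -> P1=[7,2,4,0,1,6](8) P2=[6,0,1,1,0,4](4)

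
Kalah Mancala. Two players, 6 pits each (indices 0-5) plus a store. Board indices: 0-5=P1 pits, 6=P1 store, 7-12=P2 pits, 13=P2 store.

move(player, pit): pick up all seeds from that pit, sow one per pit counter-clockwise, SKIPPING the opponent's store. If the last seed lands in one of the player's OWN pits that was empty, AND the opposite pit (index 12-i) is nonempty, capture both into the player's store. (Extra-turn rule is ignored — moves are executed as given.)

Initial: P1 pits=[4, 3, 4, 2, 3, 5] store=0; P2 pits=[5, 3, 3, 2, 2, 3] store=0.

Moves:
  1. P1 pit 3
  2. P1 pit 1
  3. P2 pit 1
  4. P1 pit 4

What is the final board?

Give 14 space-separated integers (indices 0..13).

Answer: 4 0 5 1 0 7 1 6 1 5 3 3 3 0

Derivation:
Move 1: P1 pit3 -> P1=[4,3,4,0,4,6](0) P2=[5,3,3,2,2,3](0)
Move 2: P1 pit1 -> P1=[4,0,5,1,5,6](0) P2=[5,3,3,2,2,3](0)
Move 3: P2 pit1 -> P1=[4,0,5,1,5,6](0) P2=[5,0,4,3,3,3](0)
Move 4: P1 pit4 -> P1=[4,0,5,1,0,7](1) P2=[6,1,5,3,3,3](0)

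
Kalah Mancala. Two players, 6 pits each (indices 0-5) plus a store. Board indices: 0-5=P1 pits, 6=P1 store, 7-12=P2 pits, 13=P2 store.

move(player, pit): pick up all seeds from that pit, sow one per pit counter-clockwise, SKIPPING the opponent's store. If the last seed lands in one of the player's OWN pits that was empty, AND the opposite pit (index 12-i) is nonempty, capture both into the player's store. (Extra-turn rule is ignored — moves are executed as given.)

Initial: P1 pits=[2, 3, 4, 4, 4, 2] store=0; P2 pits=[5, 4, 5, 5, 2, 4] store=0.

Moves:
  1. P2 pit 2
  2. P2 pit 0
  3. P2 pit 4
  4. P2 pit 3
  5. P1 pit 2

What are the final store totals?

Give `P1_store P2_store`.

Answer: 1 3

Derivation:
Move 1: P2 pit2 -> P1=[3,3,4,4,4,2](0) P2=[5,4,0,6,3,5](1)
Move 2: P2 pit0 -> P1=[3,3,4,4,4,2](0) P2=[0,5,1,7,4,6](1)
Move 3: P2 pit4 -> P1=[4,4,4,4,4,2](0) P2=[0,5,1,7,0,7](2)
Move 4: P2 pit3 -> P1=[5,5,5,5,4,2](0) P2=[0,5,1,0,1,8](3)
Move 5: P1 pit2 -> P1=[5,5,0,6,5,3](1) P2=[1,5,1,0,1,8](3)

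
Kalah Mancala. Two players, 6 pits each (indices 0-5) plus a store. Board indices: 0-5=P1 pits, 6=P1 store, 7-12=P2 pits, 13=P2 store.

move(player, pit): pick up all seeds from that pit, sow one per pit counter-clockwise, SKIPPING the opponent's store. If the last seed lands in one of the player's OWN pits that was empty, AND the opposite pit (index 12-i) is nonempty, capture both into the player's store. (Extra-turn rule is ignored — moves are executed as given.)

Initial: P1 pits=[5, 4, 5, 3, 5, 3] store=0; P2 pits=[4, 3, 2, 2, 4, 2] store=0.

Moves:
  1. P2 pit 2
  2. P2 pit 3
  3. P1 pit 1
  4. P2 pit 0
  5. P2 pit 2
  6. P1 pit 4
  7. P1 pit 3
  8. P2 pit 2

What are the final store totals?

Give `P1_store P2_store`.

Answer: 2 1

Derivation:
Move 1: P2 pit2 -> P1=[5,4,5,3,5,3](0) P2=[4,3,0,3,5,2](0)
Move 2: P2 pit3 -> P1=[5,4,5,3,5,3](0) P2=[4,3,0,0,6,3](1)
Move 3: P1 pit1 -> P1=[5,0,6,4,6,4](0) P2=[4,3,0,0,6,3](1)
Move 4: P2 pit0 -> P1=[5,0,6,4,6,4](0) P2=[0,4,1,1,7,3](1)
Move 5: P2 pit2 -> P1=[5,0,6,4,6,4](0) P2=[0,4,0,2,7,3](1)
Move 6: P1 pit4 -> P1=[5,0,6,4,0,5](1) P2=[1,5,1,3,7,3](1)
Move 7: P1 pit3 -> P1=[5,0,6,0,1,6](2) P2=[2,5,1,3,7,3](1)
Move 8: P2 pit2 -> P1=[5,0,6,0,1,6](2) P2=[2,5,0,4,7,3](1)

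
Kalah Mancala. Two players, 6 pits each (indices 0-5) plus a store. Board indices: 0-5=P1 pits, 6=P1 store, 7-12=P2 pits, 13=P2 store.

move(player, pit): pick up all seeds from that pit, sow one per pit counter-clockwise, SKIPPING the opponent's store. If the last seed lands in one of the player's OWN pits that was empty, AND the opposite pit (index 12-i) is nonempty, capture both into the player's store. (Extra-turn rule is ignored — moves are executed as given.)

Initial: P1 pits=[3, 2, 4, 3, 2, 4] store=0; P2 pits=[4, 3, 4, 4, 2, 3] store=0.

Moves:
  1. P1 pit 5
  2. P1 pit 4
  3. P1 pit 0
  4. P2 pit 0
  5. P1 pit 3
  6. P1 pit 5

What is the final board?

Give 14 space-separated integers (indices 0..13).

Move 1: P1 pit5 -> P1=[3,2,4,3,2,0](1) P2=[5,4,5,4,2,3](0)
Move 2: P1 pit4 -> P1=[3,2,4,3,0,1](2) P2=[5,4,5,4,2,3](0)
Move 3: P1 pit0 -> P1=[0,3,5,4,0,1](2) P2=[5,4,5,4,2,3](0)
Move 4: P2 pit0 -> P1=[0,3,5,4,0,1](2) P2=[0,5,6,5,3,4](0)
Move 5: P1 pit3 -> P1=[0,3,5,0,1,2](3) P2=[1,5,6,5,3,4](0)
Move 6: P1 pit5 -> P1=[0,3,5,0,1,0](4) P2=[2,5,6,5,3,4](0)

Answer: 0 3 5 0 1 0 4 2 5 6 5 3 4 0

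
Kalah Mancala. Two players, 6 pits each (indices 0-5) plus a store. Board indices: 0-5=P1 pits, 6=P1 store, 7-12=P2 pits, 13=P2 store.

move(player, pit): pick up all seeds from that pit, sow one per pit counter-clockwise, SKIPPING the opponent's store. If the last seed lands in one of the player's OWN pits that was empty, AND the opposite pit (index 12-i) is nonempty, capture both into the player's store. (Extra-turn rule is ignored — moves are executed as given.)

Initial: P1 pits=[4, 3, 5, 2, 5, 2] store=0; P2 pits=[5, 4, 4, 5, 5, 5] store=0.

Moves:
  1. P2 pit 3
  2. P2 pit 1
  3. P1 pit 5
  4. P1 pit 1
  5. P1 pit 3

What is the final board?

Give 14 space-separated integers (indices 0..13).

Answer: 5 0 6 0 7 1 9 0 0 5 1 7 7 1

Derivation:
Move 1: P2 pit3 -> P1=[5,4,5,2,5,2](0) P2=[5,4,4,0,6,6](1)
Move 2: P2 pit1 -> P1=[5,4,5,2,5,2](0) P2=[5,0,5,1,7,7](1)
Move 3: P1 pit5 -> P1=[5,4,5,2,5,0](1) P2=[6,0,5,1,7,7](1)
Move 4: P1 pit1 -> P1=[5,0,6,3,6,0](8) P2=[0,0,5,1,7,7](1)
Move 5: P1 pit3 -> P1=[5,0,6,0,7,1](9) P2=[0,0,5,1,7,7](1)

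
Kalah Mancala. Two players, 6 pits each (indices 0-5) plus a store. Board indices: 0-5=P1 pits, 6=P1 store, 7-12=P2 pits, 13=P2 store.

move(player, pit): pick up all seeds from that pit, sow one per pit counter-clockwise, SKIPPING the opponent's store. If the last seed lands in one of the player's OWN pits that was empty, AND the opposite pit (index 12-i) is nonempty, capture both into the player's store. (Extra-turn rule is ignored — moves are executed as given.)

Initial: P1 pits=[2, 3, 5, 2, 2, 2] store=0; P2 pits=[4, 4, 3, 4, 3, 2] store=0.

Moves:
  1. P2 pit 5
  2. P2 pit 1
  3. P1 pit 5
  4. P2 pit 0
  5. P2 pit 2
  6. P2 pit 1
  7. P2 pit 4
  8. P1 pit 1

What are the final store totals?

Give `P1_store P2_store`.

Answer: 1 10

Derivation:
Move 1: P2 pit5 -> P1=[3,3,5,2,2,2](0) P2=[4,4,3,4,3,0](1)
Move 2: P2 pit1 -> P1=[0,3,5,2,2,2](0) P2=[4,0,4,5,4,0](5)
Move 3: P1 pit5 -> P1=[0,3,5,2,2,0](1) P2=[5,0,4,5,4,0](5)
Move 4: P2 pit0 -> P1=[0,3,5,2,2,0](1) P2=[0,1,5,6,5,1](5)
Move 5: P2 pit2 -> P1=[1,3,5,2,2,0](1) P2=[0,1,0,7,6,2](6)
Move 6: P2 pit1 -> P1=[1,3,5,0,2,0](1) P2=[0,0,0,7,6,2](9)
Move 7: P2 pit4 -> P1=[2,4,6,1,2,0](1) P2=[0,0,0,7,0,3](10)
Move 8: P1 pit1 -> P1=[2,0,7,2,3,1](1) P2=[0,0,0,7,0,3](10)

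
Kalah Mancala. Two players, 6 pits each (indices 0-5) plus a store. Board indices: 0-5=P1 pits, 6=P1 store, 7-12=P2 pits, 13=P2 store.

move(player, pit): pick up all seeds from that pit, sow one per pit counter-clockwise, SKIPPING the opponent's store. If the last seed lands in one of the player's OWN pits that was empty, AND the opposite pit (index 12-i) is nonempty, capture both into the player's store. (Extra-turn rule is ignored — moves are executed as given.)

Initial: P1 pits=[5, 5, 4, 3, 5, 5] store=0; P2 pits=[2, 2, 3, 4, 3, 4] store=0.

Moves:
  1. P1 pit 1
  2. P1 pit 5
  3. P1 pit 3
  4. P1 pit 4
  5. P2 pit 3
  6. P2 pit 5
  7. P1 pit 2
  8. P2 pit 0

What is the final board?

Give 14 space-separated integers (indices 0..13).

Move 1: P1 pit1 -> P1=[5,0,5,4,6,6](1) P2=[2,2,3,4,3,4](0)
Move 2: P1 pit5 -> P1=[5,0,5,4,6,0](2) P2=[3,3,4,5,4,4](0)
Move 3: P1 pit3 -> P1=[5,0,5,0,7,1](3) P2=[4,3,4,5,4,4](0)
Move 4: P1 pit4 -> P1=[5,0,5,0,0,2](4) P2=[5,4,5,6,5,4](0)
Move 5: P2 pit3 -> P1=[6,1,6,0,0,2](4) P2=[5,4,5,0,6,5](1)
Move 6: P2 pit5 -> P1=[7,2,7,1,0,2](4) P2=[5,4,5,0,6,0](2)
Move 7: P1 pit2 -> P1=[7,2,0,2,1,3](5) P2=[6,5,6,0,6,0](2)
Move 8: P2 pit0 -> P1=[7,2,0,2,1,3](5) P2=[0,6,7,1,7,1](3)

Answer: 7 2 0 2 1 3 5 0 6 7 1 7 1 3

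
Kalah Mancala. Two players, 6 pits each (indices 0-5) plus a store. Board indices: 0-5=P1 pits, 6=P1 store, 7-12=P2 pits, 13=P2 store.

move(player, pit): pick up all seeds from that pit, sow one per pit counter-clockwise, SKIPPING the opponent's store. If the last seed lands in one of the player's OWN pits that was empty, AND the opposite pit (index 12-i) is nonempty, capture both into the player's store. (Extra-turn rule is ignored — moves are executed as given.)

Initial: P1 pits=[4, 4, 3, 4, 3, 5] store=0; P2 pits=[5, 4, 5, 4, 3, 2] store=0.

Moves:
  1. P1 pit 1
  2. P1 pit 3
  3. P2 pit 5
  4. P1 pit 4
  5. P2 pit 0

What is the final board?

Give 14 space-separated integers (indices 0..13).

Answer: 6 0 4 0 0 8 2 0 7 7 5 4 1 2

Derivation:
Move 1: P1 pit1 -> P1=[4,0,4,5,4,6](0) P2=[5,4,5,4,3,2](0)
Move 2: P1 pit3 -> P1=[4,0,4,0,5,7](1) P2=[6,5,5,4,3,2](0)
Move 3: P2 pit5 -> P1=[5,0,4,0,5,7](1) P2=[6,5,5,4,3,0](1)
Move 4: P1 pit4 -> P1=[5,0,4,0,0,8](2) P2=[7,6,6,4,3,0](1)
Move 5: P2 pit0 -> P1=[6,0,4,0,0,8](2) P2=[0,7,7,5,4,1](2)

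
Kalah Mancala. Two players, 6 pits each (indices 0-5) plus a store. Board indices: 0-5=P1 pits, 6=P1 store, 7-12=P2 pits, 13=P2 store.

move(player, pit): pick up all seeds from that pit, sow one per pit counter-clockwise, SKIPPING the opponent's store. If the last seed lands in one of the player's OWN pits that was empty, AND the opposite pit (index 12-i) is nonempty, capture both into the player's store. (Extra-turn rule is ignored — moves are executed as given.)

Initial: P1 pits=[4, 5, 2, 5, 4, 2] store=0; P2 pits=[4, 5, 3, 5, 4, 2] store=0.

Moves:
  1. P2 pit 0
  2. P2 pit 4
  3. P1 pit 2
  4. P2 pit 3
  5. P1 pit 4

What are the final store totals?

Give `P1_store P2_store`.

Answer: 1 2

Derivation:
Move 1: P2 pit0 -> P1=[4,5,2,5,4,2](0) P2=[0,6,4,6,5,2](0)
Move 2: P2 pit4 -> P1=[5,6,3,5,4,2](0) P2=[0,6,4,6,0,3](1)
Move 3: P1 pit2 -> P1=[5,6,0,6,5,3](0) P2=[0,6,4,6,0,3](1)
Move 4: P2 pit3 -> P1=[6,7,1,6,5,3](0) P2=[0,6,4,0,1,4](2)
Move 5: P1 pit4 -> P1=[6,7,1,6,0,4](1) P2=[1,7,5,0,1,4](2)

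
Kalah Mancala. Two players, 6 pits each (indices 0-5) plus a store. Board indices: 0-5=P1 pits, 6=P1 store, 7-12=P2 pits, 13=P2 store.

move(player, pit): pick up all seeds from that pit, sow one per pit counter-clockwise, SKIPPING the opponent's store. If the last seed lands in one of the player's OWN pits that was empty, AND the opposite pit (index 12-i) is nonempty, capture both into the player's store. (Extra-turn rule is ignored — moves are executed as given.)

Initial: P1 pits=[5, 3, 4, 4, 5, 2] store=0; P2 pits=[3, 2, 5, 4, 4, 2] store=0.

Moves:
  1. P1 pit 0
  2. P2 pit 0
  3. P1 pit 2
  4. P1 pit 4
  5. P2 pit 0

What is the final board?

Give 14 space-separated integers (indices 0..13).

Answer: 0 4 0 6 0 5 2 0 5 8 6 5 2 0

Derivation:
Move 1: P1 pit0 -> P1=[0,4,5,5,6,3](0) P2=[3,2,5,4,4,2](0)
Move 2: P2 pit0 -> P1=[0,4,5,5,6,3](0) P2=[0,3,6,5,4,2](0)
Move 3: P1 pit2 -> P1=[0,4,0,6,7,4](1) P2=[1,3,6,5,4,2](0)
Move 4: P1 pit4 -> P1=[0,4,0,6,0,5](2) P2=[2,4,7,6,5,2](0)
Move 5: P2 pit0 -> P1=[0,4,0,6,0,5](2) P2=[0,5,8,6,5,2](0)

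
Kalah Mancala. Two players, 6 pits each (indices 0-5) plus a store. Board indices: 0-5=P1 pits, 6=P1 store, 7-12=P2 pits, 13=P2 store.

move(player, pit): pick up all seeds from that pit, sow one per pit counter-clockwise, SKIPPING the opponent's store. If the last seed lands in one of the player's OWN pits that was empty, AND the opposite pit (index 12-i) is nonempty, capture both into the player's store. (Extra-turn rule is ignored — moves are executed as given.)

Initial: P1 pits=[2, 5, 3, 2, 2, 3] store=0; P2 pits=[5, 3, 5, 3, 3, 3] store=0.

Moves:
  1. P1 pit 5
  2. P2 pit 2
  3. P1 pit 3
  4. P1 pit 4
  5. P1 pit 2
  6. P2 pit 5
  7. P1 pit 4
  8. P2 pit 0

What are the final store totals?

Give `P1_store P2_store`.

Answer: 9 2

Derivation:
Move 1: P1 pit5 -> P1=[2,5,3,2,2,0](1) P2=[6,4,5,3,3,3](0)
Move 2: P2 pit2 -> P1=[3,5,3,2,2,0](1) P2=[6,4,0,4,4,4](1)
Move 3: P1 pit3 -> P1=[3,5,3,0,3,0](8) P2=[0,4,0,4,4,4](1)
Move 4: P1 pit4 -> P1=[3,5,3,0,0,1](9) P2=[1,4,0,4,4,4](1)
Move 5: P1 pit2 -> P1=[3,5,0,1,1,2](9) P2=[1,4,0,4,4,4](1)
Move 6: P2 pit5 -> P1=[4,6,1,1,1,2](9) P2=[1,4,0,4,4,0](2)
Move 7: P1 pit4 -> P1=[4,6,1,1,0,3](9) P2=[1,4,0,4,4,0](2)
Move 8: P2 pit0 -> P1=[4,6,1,1,0,3](9) P2=[0,5,0,4,4,0](2)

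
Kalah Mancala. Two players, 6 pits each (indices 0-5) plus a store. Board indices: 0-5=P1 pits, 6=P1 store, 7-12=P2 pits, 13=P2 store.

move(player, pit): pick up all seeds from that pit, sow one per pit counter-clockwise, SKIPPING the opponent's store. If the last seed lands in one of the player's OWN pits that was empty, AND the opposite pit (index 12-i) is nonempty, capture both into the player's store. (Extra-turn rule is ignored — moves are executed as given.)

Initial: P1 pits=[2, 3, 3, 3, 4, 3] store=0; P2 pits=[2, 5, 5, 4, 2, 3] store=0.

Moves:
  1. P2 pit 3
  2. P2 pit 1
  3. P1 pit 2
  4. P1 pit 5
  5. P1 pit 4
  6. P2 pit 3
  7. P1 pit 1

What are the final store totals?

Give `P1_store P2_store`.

Move 1: P2 pit3 -> P1=[3,3,3,3,4,3](0) P2=[2,5,5,0,3,4](1)
Move 2: P2 pit1 -> P1=[3,3,3,3,4,3](0) P2=[2,0,6,1,4,5](2)
Move 3: P1 pit2 -> P1=[3,3,0,4,5,4](0) P2=[2,0,6,1,4,5](2)
Move 4: P1 pit5 -> P1=[3,3,0,4,5,0](1) P2=[3,1,7,1,4,5](2)
Move 5: P1 pit4 -> P1=[3,3,0,4,0,1](2) P2=[4,2,8,1,4,5](2)
Move 6: P2 pit3 -> P1=[3,3,0,4,0,1](2) P2=[4,2,8,0,5,5](2)
Move 7: P1 pit1 -> P1=[3,0,1,5,0,1](5) P2=[4,0,8,0,5,5](2)

Answer: 5 2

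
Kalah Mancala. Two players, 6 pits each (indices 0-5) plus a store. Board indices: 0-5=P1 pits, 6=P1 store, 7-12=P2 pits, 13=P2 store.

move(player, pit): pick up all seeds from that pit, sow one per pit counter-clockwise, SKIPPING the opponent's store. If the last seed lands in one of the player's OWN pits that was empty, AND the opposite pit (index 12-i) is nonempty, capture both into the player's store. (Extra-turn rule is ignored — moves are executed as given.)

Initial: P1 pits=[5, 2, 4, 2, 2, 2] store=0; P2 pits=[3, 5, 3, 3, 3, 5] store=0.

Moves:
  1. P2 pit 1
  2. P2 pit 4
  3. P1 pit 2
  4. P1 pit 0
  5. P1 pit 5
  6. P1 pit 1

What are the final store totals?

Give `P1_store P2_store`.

Move 1: P2 pit1 -> P1=[5,2,4,2,2,2](0) P2=[3,0,4,4,4,6](1)
Move 2: P2 pit4 -> P1=[6,3,4,2,2,2](0) P2=[3,0,4,4,0,7](2)
Move 3: P1 pit2 -> P1=[6,3,0,3,3,3](1) P2=[3,0,4,4,0,7](2)
Move 4: P1 pit0 -> P1=[0,4,1,4,4,4](2) P2=[3,0,4,4,0,7](2)
Move 5: P1 pit5 -> P1=[0,4,1,4,4,0](3) P2=[4,1,5,4,0,7](2)
Move 6: P1 pit1 -> P1=[0,0,2,5,5,0](8) P2=[0,1,5,4,0,7](2)

Answer: 8 2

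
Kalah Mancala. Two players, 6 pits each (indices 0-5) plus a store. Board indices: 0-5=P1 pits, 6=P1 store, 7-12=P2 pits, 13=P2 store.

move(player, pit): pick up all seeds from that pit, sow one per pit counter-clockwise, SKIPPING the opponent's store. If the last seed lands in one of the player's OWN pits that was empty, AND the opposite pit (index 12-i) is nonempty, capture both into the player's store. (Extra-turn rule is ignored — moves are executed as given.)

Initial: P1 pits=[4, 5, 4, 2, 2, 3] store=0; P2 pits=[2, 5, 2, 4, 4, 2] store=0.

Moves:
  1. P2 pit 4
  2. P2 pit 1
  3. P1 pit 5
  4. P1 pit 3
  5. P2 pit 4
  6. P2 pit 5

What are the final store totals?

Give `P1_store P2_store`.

Move 1: P2 pit4 -> P1=[5,6,4,2,2,3](0) P2=[2,5,2,4,0,3](1)
Move 2: P2 pit1 -> P1=[5,6,4,2,2,3](0) P2=[2,0,3,5,1,4](2)
Move 3: P1 pit5 -> P1=[5,6,4,2,2,0](1) P2=[3,1,3,5,1,4](2)
Move 4: P1 pit3 -> P1=[5,6,4,0,3,0](5) P2=[0,1,3,5,1,4](2)
Move 5: P2 pit4 -> P1=[5,6,4,0,3,0](5) P2=[0,1,3,5,0,5](2)
Move 6: P2 pit5 -> P1=[6,7,5,1,3,0](5) P2=[0,1,3,5,0,0](3)

Answer: 5 3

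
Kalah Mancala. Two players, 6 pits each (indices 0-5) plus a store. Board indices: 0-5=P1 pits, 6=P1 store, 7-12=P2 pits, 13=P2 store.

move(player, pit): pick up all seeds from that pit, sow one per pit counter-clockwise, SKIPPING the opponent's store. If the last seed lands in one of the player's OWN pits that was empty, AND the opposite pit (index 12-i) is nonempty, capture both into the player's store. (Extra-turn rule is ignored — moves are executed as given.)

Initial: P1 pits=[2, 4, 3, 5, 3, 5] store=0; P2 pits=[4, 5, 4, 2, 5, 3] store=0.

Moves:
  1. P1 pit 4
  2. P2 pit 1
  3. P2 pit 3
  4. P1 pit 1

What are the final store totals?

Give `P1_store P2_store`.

Move 1: P1 pit4 -> P1=[2,4,3,5,0,6](1) P2=[5,5,4,2,5,3](0)
Move 2: P2 pit1 -> P1=[2,4,3,5,0,6](1) P2=[5,0,5,3,6,4](1)
Move 3: P2 pit3 -> P1=[2,4,3,5,0,6](1) P2=[5,0,5,0,7,5](2)
Move 4: P1 pit1 -> P1=[2,0,4,6,1,7](1) P2=[5,0,5,0,7,5](2)

Answer: 1 2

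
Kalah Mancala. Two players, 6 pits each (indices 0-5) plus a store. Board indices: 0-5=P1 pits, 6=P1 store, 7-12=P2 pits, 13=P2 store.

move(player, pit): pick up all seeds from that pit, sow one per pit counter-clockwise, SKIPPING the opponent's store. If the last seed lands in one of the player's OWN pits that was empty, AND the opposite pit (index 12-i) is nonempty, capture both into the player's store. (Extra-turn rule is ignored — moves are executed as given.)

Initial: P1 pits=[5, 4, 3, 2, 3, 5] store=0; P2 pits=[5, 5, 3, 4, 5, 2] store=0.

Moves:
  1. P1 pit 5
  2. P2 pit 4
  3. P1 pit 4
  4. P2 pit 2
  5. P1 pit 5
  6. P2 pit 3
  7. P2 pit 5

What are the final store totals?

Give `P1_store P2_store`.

Answer: 3 4

Derivation:
Move 1: P1 pit5 -> P1=[5,4,3,2,3,0](1) P2=[6,6,4,5,5,2](0)
Move 2: P2 pit4 -> P1=[6,5,4,2,3,0](1) P2=[6,6,4,5,0,3](1)
Move 3: P1 pit4 -> P1=[6,5,4,2,0,1](2) P2=[7,6,4,5,0,3](1)
Move 4: P2 pit2 -> P1=[6,5,4,2,0,1](2) P2=[7,6,0,6,1,4](2)
Move 5: P1 pit5 -> P1=[6,5,4,2,0,0](3) P2=[7,6,0,6,1,4](2)
Move 6: P2 pit3 -> P1=[7,6,5,2,0,0](3) P2=[7,6,0,0,2,5](3)
Move 7: P2 pit5 -> P1=[8,7,6,3,0,0](3) P2=[7,6,0,0,2,0](4)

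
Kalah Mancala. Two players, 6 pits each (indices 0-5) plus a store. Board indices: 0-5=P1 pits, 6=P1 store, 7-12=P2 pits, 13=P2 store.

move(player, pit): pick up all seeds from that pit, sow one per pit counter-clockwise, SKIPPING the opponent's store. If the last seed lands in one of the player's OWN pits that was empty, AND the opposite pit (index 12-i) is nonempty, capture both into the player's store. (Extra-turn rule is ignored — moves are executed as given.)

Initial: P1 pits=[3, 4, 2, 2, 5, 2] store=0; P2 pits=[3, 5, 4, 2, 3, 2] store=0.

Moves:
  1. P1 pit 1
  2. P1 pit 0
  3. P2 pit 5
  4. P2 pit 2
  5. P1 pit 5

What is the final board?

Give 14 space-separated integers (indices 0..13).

Move 1: P1 pit1 -> P1=[3,0,3,3,6,3](0) P2=[3,5,4,2,3,2](0)
Move 2: P1 pit0 -> P1=[0,1,4,4,6,3](0) P2=[3,5,4,2,3,2](0)
Move 3: P2 pit5 -> P1=[1,1,4,4,6,3](0) P2=[3,5,4,2,3,0](1)
Move 4: P2 pit2 -> P1=[1,1,4,4,6,3](0) P2=[3,5,0,3,4,1](2)
Move 5: P1 pit5 -> P1=[1,1,4,4,6,0](1) P2=[4,6,0,3,4,1](2)

Answer: 1 1 4 4 6 0 1 4 6 0 3 4 1 2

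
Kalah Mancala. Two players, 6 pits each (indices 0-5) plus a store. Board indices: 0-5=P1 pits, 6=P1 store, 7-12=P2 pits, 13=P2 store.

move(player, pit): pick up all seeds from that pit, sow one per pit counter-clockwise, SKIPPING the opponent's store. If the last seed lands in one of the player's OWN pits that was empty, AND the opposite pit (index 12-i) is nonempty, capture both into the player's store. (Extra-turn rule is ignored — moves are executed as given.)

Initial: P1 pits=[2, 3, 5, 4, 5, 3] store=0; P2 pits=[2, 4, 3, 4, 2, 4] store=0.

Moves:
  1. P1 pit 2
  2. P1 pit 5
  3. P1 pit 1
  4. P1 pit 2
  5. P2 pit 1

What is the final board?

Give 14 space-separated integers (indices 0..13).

Move 1: P1 pit2 -> P1=[2,3,0,5,6,4](1) P2=[3,4,3,4,2,4](0)
Move 2: P1 pit5 -> P1=[2,3,0,5,6,0](2) P2=[4,5,4,4,2,4](0)
Move 3: P1 pit1 -> P1=[2,0,1,6,7,0](2) P2=[4,5,4,4,2,4](0)
Move 4: P1 pit2 -> P1=[2,0,0,7,7,0](2) P2=[4,5,4,4,2,4](0)
Move 5: P2 pit1 -> P1=[2,0,0,7,7,0](2) P2=[4,0,5,5,3,5](1)

Answer: 2 0 0 7 7 0 2 4 0 5 5 3 5 1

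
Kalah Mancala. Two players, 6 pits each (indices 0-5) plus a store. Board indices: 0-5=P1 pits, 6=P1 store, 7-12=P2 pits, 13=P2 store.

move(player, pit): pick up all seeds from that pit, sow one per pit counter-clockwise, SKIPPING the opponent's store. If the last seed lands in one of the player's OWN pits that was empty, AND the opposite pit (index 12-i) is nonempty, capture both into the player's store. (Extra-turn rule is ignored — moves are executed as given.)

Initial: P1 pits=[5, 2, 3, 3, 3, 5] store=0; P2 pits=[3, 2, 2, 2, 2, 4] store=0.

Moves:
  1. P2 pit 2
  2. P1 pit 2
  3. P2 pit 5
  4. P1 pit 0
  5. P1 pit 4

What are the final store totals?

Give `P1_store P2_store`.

Answer: 2 1

Derivation:
Move 1: P2 pit2 -> P1=[5,2,3,3,3,5](0) P2=[3,2,0,3,3,4](0)
Move 2: P1 pit2 -> P1=[5,2,0,4,4,6](0) P2=[3,2,0,3,3,4](0)
Move 3: P2 pit5 -> P1=[6,3,1,4,4,6](0) P2=[3,2,0,3,3,0](1)
Move 4: P1 pit0 -> P1=[0,4,2,5,5,7](1) P2=[3,2,0,3,3,0](1)
Move 5: P1 pit4 -> P1=[0,4,2,5,0,8](2) P2=[4,3,1,3,3,0](1)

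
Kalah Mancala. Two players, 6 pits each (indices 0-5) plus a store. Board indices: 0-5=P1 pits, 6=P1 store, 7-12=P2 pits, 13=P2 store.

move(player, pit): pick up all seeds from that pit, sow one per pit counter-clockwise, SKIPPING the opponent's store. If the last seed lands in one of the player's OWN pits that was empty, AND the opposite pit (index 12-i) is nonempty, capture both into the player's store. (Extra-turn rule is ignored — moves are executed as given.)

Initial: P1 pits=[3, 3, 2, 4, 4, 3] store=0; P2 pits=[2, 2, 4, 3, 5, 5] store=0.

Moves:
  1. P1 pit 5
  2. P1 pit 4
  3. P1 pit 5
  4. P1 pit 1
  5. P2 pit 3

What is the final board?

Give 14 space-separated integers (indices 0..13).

Move 1: P1 pit5 -> P1=[3,3,2,4,4,0](1) P2=[3,3,4,3,5,5](0)
Move 2: P1 pit4 -> P1=[3,3,2,4,0,1](2) P2=[4,4,4,3,5,5](0)
Move 3: P1 pit5 -> P1=[3,3,2,4,0,0](3) P2=[4,4,4,3,5,5](0)
Move 4: P1 pit1 -> P1=[3,0,3,5,0,0](8) P2=[4,0,4,3,5,5](0)
Move 5: P2 pit3 -> P1=[3,0,3,5,0,0](8) P2=[4,0,4,0,6,6](1)

Answer: 3 0 3 5 0 0 8 4 0 4 0 6 6 1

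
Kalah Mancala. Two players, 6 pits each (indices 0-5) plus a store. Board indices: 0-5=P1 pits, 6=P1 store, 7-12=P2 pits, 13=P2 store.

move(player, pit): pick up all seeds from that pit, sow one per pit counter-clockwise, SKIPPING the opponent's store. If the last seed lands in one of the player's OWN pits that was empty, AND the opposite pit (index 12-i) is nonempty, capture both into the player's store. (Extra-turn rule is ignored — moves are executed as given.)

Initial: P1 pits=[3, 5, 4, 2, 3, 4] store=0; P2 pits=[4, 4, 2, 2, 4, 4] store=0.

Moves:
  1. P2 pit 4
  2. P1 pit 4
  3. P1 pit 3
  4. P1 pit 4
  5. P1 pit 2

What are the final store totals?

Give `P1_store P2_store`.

Move 1: P2 pit4 -> P1=[4,6,4,2,3,4](0) P2=[4,4,2,2,0,5](1)
Move 2: P1 pit4 -> P1=[4,6,4,2,0,5](1) P2=[5,4,2,2,0,5](1)
Move 3: P1 pit3 -> P1=[4,6,4,0,1,6](1) P2=[5,4,2,2,0,5](1)
Move 4: P1 pit4 -> P1=[4,6,4,0,0,7](1) P2=[5,4,2,2,0,5](1)
Move 5: P1 pit2 -> P1=[4,6,0,1,1,8](2) P2=[5,4,2,2,0,5](1)

Answer: 2 1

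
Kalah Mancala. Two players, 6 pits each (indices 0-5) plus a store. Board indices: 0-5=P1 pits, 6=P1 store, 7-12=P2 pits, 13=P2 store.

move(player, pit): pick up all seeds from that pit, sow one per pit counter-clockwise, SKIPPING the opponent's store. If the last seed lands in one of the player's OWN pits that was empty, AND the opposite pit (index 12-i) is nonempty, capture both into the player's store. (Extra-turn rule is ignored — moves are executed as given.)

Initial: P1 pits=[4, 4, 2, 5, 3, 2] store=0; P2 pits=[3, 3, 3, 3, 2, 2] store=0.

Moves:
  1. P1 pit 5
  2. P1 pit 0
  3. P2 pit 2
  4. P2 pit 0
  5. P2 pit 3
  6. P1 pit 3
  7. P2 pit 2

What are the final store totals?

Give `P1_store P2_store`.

Answer: 2 1

Derivation:
Move 1: P1 pit5 -> P1=[4,4,2,5,3,0](1) P2=[4,3,3,3,2,2](0)
Move 2: P1 pit0 -> P1=[0,5,3,6,4,0](1) P2=[4,3,3,3,2,2](0)
Move 3: P2 pit2 -> P1=[0,5,3,6,4,0](1) P2=[4,3,0,4,3,3](0)
Move 4: P2 pit0 -> P1=[0,5,3,6,4,0](1) P2=[0,4,1,5,4,3](0)
Move 5: P2 pit3 -> P1=[1,6,3,6,4,0](1) P2=[0,4,1,0,5,4](1)
Move 6: P1 pit3 -> P1=[1,6,3,0,5,1](2) P2=[1,5,2,0,5,4](1)
Move 7: P2 pit2 -> P1=[1,6,3,0,5,1](2) P2=[1,5,0,1,6,4](1)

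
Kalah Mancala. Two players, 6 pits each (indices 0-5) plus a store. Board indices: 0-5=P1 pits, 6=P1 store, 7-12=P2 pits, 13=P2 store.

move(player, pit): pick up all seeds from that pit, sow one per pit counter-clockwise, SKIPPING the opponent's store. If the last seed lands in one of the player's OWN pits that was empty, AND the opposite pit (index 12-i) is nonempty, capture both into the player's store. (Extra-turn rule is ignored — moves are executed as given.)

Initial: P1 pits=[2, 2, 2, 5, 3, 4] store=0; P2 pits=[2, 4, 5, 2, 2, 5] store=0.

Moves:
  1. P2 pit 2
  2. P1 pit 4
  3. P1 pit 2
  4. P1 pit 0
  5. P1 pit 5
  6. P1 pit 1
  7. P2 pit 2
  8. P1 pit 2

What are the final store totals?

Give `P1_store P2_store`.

Move 1: P2 pit2 -> P1=[3,2,2,5,3,4](0) P2=[2,4,0,3,3,6](1)
Move 2: P1 pit4 -> P1=[3,2,2,5,0,5](1) P2=[3,4,0,3,3,6](1)
Move 3: P1 pit2 -> P1=[3,2,0,6,0,5](6) P2=[3,0,0,3,3,6](1)
Move 4: P1 pit0 -> P1=[0,3,1,7,0,5](6) P2=[3,0,0,3,3,6](1)
Move 5: P1 pit5 -> P1=[0,3,1,7,0,0](7) P2=[4,1,1,4,3,6](1)
Move 6: P1 pit1 -> P1=[0,0,2,8,0,0](9) P2=[4,0,1,4,3,6](1)
Move 7: P2 pit2 -> P1=[0,0,2,8,0,0](9) P2=[4,0,0,5,3,6](1)
Move 8: P1 pit2 -> P1=[0,0,0,9,1,0](9) P2=[4,0,0,5,3,6](1)

Answer: 9 1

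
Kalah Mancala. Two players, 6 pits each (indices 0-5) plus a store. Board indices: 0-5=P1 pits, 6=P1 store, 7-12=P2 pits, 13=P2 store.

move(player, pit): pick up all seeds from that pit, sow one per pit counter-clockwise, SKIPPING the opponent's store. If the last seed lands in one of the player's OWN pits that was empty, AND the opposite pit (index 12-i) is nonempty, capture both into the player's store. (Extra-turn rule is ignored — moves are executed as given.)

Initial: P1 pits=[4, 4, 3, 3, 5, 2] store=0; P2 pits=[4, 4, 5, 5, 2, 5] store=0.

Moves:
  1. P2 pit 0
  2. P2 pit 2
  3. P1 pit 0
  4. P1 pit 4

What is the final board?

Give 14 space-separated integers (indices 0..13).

Answer: 0 6 4 4 0 4 1 1 6 1 8 4 6 1

Derivation:
Move 1: P2 pit0 -> P1=[4,4,3,3,5,2](0) P2=[0,5,6,6,3,5](0)
Move 2: P2 pit2 -> P1=[5,5,3,3,5,2](0) P2=[0,5,0,7,4,6](1)
Move 3: P1 pit0 -> P1=[0,6,4,4,6,3](0) P2=[0,5,0,7,4,6](1)
Move 4: P1 pit4 -> P1=[0,6,4,4,0,4](1) P2=[1,6,1,8,4,6](1)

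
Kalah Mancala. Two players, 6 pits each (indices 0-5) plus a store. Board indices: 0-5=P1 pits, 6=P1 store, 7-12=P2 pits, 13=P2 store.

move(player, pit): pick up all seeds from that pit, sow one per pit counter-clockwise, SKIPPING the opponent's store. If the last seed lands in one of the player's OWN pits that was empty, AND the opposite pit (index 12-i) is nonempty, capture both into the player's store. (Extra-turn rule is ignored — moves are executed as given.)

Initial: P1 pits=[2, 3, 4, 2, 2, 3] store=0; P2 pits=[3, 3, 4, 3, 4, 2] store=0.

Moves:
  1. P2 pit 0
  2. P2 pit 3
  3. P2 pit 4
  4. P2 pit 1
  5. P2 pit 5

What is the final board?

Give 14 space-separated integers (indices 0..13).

Answer: 5 5 6 3 2 3 0 0 0 6 1 1 0 3

Derivation:
Move 1: P2 pit0 -> P1=[2,3,4,2,2,3](0) P2=[0,4,5,4,4,2](0)
Move 2: P2 pit3 -> P1=[3,3,4,2,2,3](0) P2=[0,4,5,0,5,3](1)
Move 3: P2 pit4 -> P1=[4,4,5,2,2,3](0) P2=[0,4,5,0,0,4](2)
Move 4: P2 pit1 -> P1=[4,4,5,2,2,3](0) P2=[0,0,6,1,1,5](2)
Move 5: P2 pit5 -> P1=[5,5,6,3,2,3](0) P2=[0,0,6,1,1,0](3)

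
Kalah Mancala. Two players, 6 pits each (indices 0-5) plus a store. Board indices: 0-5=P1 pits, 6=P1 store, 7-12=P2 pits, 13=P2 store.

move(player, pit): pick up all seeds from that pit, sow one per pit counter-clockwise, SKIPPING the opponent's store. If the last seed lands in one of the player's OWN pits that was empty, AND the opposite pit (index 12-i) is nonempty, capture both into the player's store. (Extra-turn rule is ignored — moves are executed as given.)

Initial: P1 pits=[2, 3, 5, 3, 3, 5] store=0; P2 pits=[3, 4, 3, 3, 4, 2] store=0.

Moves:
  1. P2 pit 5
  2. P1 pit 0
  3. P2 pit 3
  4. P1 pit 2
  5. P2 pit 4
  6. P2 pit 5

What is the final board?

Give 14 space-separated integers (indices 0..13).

Move 1: P2 pit5 -> P1=[3,3,5,3,3,5](0) P2=[3,4,3,3,4,0](1)
Move 2: P1 pit0 -> P1=[0,4,6,4,3,5](0) P2=[3,4,3,3,4,0](1)
Move 3: P2 pit3 -> P1=[0,4,6,4,3,5](0) P2=[3,4,3,0,5,1](2)
Move 4: P1 pit2 -> P1=[0,4,0,5,4,6](1) P2=[4,5,3,0,5,1](2)
Move 5: P2 pit4 -> P1=[1,5,1,5,4,6](1) P2=[4,5,3,0,0,2](3)
Move 6: P2 pit5 -> P1=[2,5,1,5,4,6](1) P2=[4,5,3,0,0,0](4)

Answer: 2 5 1 5 4 6 1 4 5 3 0 0 0 4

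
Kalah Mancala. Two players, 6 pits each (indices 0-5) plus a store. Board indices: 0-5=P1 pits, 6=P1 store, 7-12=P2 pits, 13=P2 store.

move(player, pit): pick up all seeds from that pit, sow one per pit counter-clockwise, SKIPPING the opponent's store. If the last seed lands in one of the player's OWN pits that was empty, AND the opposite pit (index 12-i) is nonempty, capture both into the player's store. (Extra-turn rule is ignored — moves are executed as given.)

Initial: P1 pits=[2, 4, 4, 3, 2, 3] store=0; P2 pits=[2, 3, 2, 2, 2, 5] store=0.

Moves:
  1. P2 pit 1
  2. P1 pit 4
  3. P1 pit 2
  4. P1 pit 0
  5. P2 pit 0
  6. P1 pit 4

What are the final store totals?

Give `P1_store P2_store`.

Answer: 6 0

Derivation:
Move 1: P2 pit1 -> P1=[2,4,4,3,2,3](0) P2=[2,0,3,3,3,5](0)
Move 2: P1 pit4 -> P1=[2,4,4,3,0,4](1) P2=[2,0,3,3,3,5](0)
Move 3: P1 pit2 -> P1=[2,4,0,4,1,5](2) P2=[2,0,3,3,3,5](0)
Move 4: P1 pit0 -> P1=[0,5,0,4,1,5](6) P2=[2,0,3,0,3,5](0)
Move 5: P2 pit0 -> P1=[0,5,0,4,1,5](6) P2=[0,1,4,0,3,5](0)
Move 6: P1 pit4 -> P1=[0,5,0,4,0,6](6) P2=[0,1,4,0,3,5](0)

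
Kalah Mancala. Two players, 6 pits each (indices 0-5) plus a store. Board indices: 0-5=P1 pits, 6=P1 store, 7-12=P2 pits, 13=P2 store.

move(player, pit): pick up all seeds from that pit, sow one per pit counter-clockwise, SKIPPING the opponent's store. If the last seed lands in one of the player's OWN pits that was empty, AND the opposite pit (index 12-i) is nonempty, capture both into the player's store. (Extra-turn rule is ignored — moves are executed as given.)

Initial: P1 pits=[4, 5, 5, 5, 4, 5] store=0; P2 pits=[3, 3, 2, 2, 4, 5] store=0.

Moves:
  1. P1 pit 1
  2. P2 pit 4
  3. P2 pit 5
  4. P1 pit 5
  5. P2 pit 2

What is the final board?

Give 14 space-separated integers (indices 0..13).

Answer: 0 2 7 7 6 0 2 4 4 0 4 2 0 9

Derivation:
Move 1: P1 pit1 -> P1=[4,0,6,6,5,6](1) P2=[3,3,2,2,4,5](0)
Move 2: P2 pit4 -> P1=[5,1,6,6,5,6](1) P2=[3,3,2,2,0,6](1)
Move 3: P2 pit5 -> P1=[6,2,7,7,6,6](1) P2=[3,3,2,2,0,0](2)
Move 4: P1 pit5 -> P1=[6,2,7,7,6,0](2) P2=[4,4,3,3,1,0](2)
Move 5: P2 pit2 -> P1=[0,2,7,7,6,0](2) P2=[4,4,0,4,2,0](9)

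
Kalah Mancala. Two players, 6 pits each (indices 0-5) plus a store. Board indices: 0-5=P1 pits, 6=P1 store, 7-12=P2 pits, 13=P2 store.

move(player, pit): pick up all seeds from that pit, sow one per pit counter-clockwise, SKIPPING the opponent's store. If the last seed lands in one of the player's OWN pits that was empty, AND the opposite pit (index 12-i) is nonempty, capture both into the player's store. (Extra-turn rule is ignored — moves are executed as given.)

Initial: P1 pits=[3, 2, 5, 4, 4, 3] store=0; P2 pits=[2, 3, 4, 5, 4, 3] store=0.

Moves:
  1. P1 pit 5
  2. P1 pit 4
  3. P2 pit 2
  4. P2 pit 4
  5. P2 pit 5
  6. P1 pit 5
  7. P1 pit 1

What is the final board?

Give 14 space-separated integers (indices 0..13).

Move 1: P1 pit5 -> P1=[3,2,5,4,4,0](1) P2=[3,4,4,5,4,3](0)
Move 2: P1 pit4 -> P1=[3,2,5,4,0,1](2) P2=[4,5,4,5,4,3](0)
Move 3: P2 pit2 -> P1=[3,2,5,4,0,1](2) P2=[4,5,0,6,5,4](1)
Move 4: P2 pit4 -> P1=[4,3,6,4,0,1](2) P2=[4,5,0,6,0,5](2)
Move 5: P2 pit5 -> P1=[5,4,7,5,0,1](2) P2=[4,5,0,6,0,0](3)
Move 6: P1 pit5 -> P1=[5,4,7,5,0,0](3) P2=[4,5,0,6,0,0](3)
Move 7: P1 pit1 -> P1=[5,0,8,6,1,0](8) P2=[0,5,0,6,0,0](3)

Answer: 5 0 8 6 1 0 8 0 5 0 6 0 0 3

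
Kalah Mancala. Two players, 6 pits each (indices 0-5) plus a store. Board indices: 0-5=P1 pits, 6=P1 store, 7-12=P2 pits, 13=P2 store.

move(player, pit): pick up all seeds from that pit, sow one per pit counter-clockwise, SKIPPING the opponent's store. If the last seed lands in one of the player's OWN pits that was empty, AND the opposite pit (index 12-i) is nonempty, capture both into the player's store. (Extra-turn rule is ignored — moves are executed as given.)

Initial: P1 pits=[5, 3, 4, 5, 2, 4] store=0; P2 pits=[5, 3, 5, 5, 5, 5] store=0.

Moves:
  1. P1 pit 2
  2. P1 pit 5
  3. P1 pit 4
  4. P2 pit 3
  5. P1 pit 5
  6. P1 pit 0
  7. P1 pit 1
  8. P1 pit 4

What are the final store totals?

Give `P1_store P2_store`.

Move 1: P1 pit2 -> P1=[5,3,0,6,3,5](1) P2=[5,3,5,5,5,5](0)
Move 2: P1 pit5 -> P1=[5,3,0,6,3,0](2) P2=[6,4,6,6,5,5](0)
Move 3: P1 pit4 -> P1=[5,3,0,6,0,1](3) P2=[7,4,6,6,5,5](0)
Move 4: P2 pit3 -> P1=[6,4,1,6,0,1](3) P2=[7,4,6,0,6,6](1)
Move 5: P1 pit5 -> P1=[6,4,1,6,0,0](4) P2=[7,4,6,0,6,6](1)
Move 6: P1 pit0 -> P1=[0,5,2,7,1,1](5) P2=[7,4,6,0,6,6](1)
Move 7: P1 pit1 -> P1=[0,0,3,8,2,2](6) P2=[7,4,6,0,6,6](1)
Move 8: P1 pit4 -> P1=[0,0,3,8,0,3](7) P2=[7,4,6,0,6,6](1)

Answer: 7 1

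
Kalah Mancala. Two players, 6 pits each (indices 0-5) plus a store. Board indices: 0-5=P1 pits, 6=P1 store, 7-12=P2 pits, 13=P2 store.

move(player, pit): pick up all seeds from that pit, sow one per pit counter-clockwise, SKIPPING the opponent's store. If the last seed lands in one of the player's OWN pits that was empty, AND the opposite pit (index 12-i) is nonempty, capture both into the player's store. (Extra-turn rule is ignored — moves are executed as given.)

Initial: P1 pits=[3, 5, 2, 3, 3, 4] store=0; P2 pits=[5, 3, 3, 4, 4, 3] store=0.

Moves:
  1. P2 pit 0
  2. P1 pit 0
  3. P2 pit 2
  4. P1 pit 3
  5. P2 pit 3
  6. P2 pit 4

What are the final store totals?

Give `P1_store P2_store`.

Move 1: P2 pit0 -> P1=[3,5,2,3,3,4](0) P2=[0,4,4,5,5,4](0)
Move 2: P1 pit0 -> P1=[0,6,3,4,3,4](0) P2=[0,4,4,5,5,4](0)
Move 3: P2 pit2 -> P1=[0,6,3,4,3,4](0) P2=[0,4,0,6,6,5](1)
Move 4: P1 pit3 -> P1=[0,6,3,0,4,5](1) P2=[1,4,0,6,6,5](1)
Move 5: P2 pit3 -> P1=[1,7,4,0,4,5](1) P2=[1,4,0,0,7,6](2)
Move 6: P2 pit4 -> P1=[2,8,5,1,5,5](1) P2=[1,4,0,0,0,7](3)

Answer: 1 3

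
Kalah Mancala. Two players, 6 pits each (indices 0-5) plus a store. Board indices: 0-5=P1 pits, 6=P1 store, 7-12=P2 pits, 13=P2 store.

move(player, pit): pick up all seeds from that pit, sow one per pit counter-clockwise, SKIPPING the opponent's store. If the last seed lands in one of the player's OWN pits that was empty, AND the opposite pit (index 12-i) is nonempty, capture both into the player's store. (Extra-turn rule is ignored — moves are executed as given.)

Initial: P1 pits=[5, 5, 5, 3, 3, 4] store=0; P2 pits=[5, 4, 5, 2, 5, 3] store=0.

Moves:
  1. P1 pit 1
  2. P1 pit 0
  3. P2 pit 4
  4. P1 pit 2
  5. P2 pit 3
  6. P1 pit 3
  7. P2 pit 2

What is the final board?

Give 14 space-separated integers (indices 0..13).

Answer: 2 3 1 0 7 8 3 7 6 0 1 2 6 3

Derivation:
Move 1: P1 pit1 -> P1=[5,0,6,4,4,5](1) P2=[5,4,5,2,5,3](0)
Move 2: P1 pit0 -> P1=[0,1,7,5,5,6](1) P2=[5,4,5,2,5,3](0)
Move 3: P2 pit4 -> P1=[1,2,8,5,5,6](1) P2=[5,4,5,2,0,4](1)
Move 4: P1 pit2 -> P1=[1,2,0,6,6,7](2) P2=[6,5,6,3,0,4](1)
Move 5: P2 pit3 -> P1=[1,2,0,6,6,7](2) P2=[6,5,6,0,1,5](2)
Move 6: P1 pit3 -> P1=[1,2,0,0,7,8](3) P2=[7,6,7,0,1,5](2)
Move 7: P2 pit2 -> P1=[2,3,1,0,7,8](3) P2=[7,6,0,1,2,6](3)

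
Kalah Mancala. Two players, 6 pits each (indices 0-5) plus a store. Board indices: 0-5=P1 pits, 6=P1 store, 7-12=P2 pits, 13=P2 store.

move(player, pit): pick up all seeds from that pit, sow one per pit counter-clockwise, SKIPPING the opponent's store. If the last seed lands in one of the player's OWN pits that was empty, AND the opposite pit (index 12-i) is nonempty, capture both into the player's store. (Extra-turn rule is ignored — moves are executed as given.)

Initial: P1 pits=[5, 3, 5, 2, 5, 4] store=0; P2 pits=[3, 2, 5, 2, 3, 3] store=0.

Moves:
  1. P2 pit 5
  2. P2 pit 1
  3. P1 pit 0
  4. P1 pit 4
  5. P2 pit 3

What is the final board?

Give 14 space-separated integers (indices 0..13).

Move 1: P2 pit5 -> P1=[6,4,5,2,5,4](0) P2=[3,2,5,2,3,0](1)
Move 2: P2 pit1 -> P1=[6,4,5,2,5,4](0) P2=[3,0,6,3,3,0](1)
Move 3: P1 pit0 -> P1=[0,5,6,3,6,5](1) P2=[3,0,6,3,3,0](1)
Move 4: P1 pit4 -> P1=[0,5,6,3,0,6](2) P2=[4,1,7,4,3,0](1)
Move 5: P2 pit3 -> P1=[1,5,6,3,0,6](2) P2=[4,1,7,0,4,1](2)

Answer: 1 5 6 3 0 6 2 4 1 7 0 4 1 2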